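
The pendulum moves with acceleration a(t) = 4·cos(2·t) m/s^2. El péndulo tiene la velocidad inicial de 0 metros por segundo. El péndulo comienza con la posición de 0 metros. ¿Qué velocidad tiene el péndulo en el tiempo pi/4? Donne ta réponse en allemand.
Um dies zu lösen, müssen wir 1 Stammfunktion unserer Gleichung für die Beschleunigung a(t) = 4·cos(2·t) finden. Durch Integration von der Beschleunigung und Verwendung der Anfangsbedingung v(0) = 0, erhalten wir v(t) = 2·sin(2·t). Wir haben die Geschwindigkeit v(t) = 2·sin(2·t). Durch Einsetzen von t = pi/4: v(pi/4) = 2.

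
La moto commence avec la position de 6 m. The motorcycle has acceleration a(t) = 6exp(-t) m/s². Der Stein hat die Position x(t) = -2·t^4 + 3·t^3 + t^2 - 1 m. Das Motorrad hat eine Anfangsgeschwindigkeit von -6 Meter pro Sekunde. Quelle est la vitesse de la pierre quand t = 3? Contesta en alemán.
Wir müssen unsere Gleichung für die Position x(t) = -2·t^4 + 3·t^3 + t^2 - 1 1-mal ableiten. Die Ableitung von der Position ergibt die Geschwindigkeit: v(t) = -8·t^3 + 9·t^2 + 2·t. Mit v(t) = -8·t^3 + 9·t^2 + 2·t und Einsetzen von t = 3, finden wir v = -129.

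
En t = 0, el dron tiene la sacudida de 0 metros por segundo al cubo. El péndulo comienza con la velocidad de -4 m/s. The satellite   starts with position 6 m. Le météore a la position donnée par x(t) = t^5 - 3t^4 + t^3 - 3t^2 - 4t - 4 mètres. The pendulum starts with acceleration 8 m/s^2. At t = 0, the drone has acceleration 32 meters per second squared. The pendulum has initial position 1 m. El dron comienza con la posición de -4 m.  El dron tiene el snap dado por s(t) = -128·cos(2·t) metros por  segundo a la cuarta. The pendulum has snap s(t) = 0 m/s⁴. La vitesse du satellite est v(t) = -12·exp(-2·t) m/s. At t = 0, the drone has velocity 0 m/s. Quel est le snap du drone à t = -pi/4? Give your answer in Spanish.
Usando s(t) = -128·cos(2·t) y sustituyendo t = -pi/4, encontramos s = 0.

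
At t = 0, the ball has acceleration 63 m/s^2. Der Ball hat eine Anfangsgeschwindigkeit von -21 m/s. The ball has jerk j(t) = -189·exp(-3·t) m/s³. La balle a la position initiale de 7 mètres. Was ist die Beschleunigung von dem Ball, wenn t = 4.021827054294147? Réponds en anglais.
To solve this, we need to take 1 antiderivative of our jerk equation j(t) = -189·exp(-3·t). The antiderivative of jerk is acceleration. Using a(0) = 63, we get a(t) = 63·exp(-3·t). We have acceleration a(t) = 63·exp(-3·t). Substituting t = 4.021827054294147: a(4.021827054294147) = 0.000362550625637037.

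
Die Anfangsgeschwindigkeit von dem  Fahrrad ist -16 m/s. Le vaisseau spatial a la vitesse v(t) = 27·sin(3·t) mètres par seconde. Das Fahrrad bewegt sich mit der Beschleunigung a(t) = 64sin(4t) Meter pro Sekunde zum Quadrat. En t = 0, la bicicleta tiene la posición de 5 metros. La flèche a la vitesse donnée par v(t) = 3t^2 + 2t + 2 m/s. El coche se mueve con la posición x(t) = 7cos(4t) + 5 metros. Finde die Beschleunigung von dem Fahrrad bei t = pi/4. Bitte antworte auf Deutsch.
Aus der Gleichung für die Beschleunigung a(t) = 64·sin(4·t), setzen wir t = pi/4 ein und erhalten a = 0.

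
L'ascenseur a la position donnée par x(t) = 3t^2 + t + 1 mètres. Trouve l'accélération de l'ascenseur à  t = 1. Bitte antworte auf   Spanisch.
Debemos derivar nuestra ecuación de la posición x(t) = 3·t^2 + t + 1 2 veces. Derivando la posición, obtenemos la velocidad: v(t) = 6·t + 1. La derivada de la velocidad da la aceleración: a(t) = 6. Usando a(t) = 6 y sustituyendo t = 1, encontramos a = 6.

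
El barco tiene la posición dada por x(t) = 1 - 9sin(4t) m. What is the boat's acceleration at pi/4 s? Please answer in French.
En partant de la position x(t) = 1 - 9·sin(4·t), nous prenons 2 dérivées. En prenant d/dt de x(t), nous trouvons v(t) = -36·cos(4·t). En dérivant la vitesse, nous obtenons l'accélération: a(t) = 144·sin(4·t). De l'équation de l'accélération a(t) = 144·sin(4·t), nous substituons t = pi/4 pour obtenir a = 0.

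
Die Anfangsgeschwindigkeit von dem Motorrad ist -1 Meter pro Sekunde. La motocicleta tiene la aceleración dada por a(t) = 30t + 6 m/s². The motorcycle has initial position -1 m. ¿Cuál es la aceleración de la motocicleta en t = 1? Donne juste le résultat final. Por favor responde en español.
En t = 1, a = 36.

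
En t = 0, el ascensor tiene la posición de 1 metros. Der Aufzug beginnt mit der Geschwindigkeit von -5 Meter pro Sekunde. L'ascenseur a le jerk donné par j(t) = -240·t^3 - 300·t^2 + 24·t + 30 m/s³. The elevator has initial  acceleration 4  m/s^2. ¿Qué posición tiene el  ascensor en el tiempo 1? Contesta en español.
Necesitamos integrar nuestra ecuación de la sacudida j(t) = -240·t^3 - 300·t^2 + 24·t + 30 3 veces. Tomando ∫j(t)dt y aplicando a(0) = 4, encontramos a(t) = -60·t^4 - 100·t^3 + 12·t^2 + 30·t + 4. Tomando ∫a(t)dt y aplicando v(0) = -5, encontramos v(t) = -12·t^5 - 25·t^4 + 4·t^3 + 15·t^2 + 4·t - 5. La integral de la velocidad es la posición. Usando x(0) = 1, obtenemos x(t) = -2·t^6 - 5·t^5 + t^4 + 5·t^3 + 2·t^2 - 5·t + 1. Tenemos la posición x(t) = -2·t^6 - 5·t^5 + t^4 + 5·t^3 + 2·t^2 - 5·t + 1. Sustituyendo t = 1: x(1) = -3.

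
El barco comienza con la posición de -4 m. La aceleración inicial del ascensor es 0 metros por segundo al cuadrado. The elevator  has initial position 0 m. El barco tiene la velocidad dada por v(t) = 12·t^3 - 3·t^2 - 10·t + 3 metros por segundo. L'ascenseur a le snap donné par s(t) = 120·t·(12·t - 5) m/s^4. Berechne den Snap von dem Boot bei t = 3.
Wir müssen unsere Gleichung für die Geschwindigkeit v(t) = 12·t^3 - 3·t^2 - 10·t + 3 3-mal ableiten. Die Ableitung von der Geschwindigkeit ergibt die Beschleunigung: a(t) = 36·t^2 - 6·t - 10. Durch Ableiten von der Beschleunigung erhalten wir den Ruck: j(t) = 72·t - 6. Die Ableitung von dem Ruck ergibt den Snap: s(t) = 72. Wir haben den Snap s(t) = 72. Durch Einsetzen von t = 3: s(3) = 72.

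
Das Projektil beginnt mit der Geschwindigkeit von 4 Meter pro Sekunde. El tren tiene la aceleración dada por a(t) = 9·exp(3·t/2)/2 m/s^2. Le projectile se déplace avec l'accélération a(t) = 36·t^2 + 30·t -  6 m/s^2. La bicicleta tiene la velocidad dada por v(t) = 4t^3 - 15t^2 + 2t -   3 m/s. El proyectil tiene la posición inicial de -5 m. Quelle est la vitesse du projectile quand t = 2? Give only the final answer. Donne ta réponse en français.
La vitesse à t = 2 est v = 148.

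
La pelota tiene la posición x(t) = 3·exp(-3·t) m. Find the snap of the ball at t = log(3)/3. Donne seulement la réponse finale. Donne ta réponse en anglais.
s(log(3)/3) = 81.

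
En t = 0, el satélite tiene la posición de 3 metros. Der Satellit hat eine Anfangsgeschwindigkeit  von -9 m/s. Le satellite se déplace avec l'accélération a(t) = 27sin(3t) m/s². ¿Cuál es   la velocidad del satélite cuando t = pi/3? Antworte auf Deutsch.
Ausgehend von der Beschleunigung a(t) = 27·sin(3·t), nehmen wir 1 Stammfunktion. Mit ∫a(t)dt und Anwendung von v(0) = -9, finden wir v(t) = -9·cos(3·t). Wir haben die Geschwindigkeit v(t) = -9·cos(3·t). Durch Einsetzen von t = pi/3: v(pi/3) = 9.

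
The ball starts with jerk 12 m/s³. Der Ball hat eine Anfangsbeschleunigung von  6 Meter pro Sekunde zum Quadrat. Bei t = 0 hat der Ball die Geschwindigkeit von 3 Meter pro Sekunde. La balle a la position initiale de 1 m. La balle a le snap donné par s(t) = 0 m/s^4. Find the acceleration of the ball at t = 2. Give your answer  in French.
Nous devons intégrer notre équation du snap s(t) = 0 2 fois. L'intégrale du snap est le jerk. En utilisant j(0) = 12, nous obtenons j(t) = 12. La primitive du jerk, avec a(0) = 6, donne l'accélération: a(t) = 12·t + 6. Nous avons l'accélération a(t) = 12·t + 6. En substituant t = 2: a(2) = 30.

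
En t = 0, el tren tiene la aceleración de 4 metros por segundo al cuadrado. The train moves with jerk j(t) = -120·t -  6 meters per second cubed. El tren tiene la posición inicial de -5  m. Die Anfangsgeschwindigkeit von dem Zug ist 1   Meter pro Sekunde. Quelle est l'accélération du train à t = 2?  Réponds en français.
Pour résoudre ceci, nous devons prendre 1 primitive de notre équation du jerk j(t) = -120·t - 6. L'intégrale du jerk, avec a(0) = 4, donne l'accélération: a(t) = -60·t^2 - 6·t + 4. En utilisant a(t) = -60·t^2 - 6·t + 4 et en substituant t = 2, nous trouvons a = -248.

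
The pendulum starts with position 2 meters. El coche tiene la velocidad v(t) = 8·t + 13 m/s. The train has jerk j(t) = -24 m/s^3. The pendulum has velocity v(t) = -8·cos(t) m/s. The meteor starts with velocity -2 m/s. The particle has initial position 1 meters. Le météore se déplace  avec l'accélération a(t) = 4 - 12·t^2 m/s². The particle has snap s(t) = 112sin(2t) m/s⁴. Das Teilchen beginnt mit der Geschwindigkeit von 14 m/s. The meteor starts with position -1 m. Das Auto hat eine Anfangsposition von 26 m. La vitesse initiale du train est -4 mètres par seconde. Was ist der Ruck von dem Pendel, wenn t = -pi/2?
Ausgehend von der Geschwindigkeit v(t) = -8·cos(t), nehmen wir 2 Ableitungen. Die Ableitung von der Geschwindigkeit ergibt die Beschleunigung: a(t) = 8·sin(t). Mit d/dt von a(t) finden wir j(t) = 8·cos(t). Mit j(t) = 8·cos(t) und Einsetzen von t = -pi/2, finden wir j = 0.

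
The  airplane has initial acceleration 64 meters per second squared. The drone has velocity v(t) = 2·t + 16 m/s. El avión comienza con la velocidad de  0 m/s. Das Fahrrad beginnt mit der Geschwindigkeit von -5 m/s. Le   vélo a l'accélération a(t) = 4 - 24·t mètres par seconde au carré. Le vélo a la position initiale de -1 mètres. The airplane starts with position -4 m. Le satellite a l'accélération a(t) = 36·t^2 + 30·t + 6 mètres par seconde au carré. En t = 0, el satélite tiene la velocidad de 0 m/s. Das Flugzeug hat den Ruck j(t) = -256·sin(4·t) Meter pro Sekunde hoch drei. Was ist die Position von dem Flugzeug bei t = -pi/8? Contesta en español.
Necesitamos integrar nuestra ecuación de la sacudida j(t) = -256·sin(4·t) 3 veces. La antiderivada de la sacudida es la aceleración. Usando a(0) = 64, obtenemos a(t) = 64·cos(4·t). La integral de la aceleración es la velocidad. Usando v(0) = 0, obtenemos v(t) = 16·sin(4·t). La integral de la velocidad es la posición. Usando x(0) = -4, obtenemos x(t) = -4·cos(4·t). Tenemos la posición x(t) = -4·cos(4·t). Sustituyendo t = -pi/8: x(-pi/8) = 0.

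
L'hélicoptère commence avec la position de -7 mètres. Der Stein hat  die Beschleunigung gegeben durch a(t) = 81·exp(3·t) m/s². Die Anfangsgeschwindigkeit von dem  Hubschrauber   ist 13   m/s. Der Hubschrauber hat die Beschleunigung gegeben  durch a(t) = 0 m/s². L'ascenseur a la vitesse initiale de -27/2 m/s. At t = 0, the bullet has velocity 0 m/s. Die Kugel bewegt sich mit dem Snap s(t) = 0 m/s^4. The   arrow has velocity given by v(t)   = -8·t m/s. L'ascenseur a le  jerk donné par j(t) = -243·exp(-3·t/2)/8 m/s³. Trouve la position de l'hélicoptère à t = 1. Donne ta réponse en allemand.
Wir müssen das Integral unserer Gleichung für die Beschleunigung a(t) = 0 2-mal finden. Die Stammfunktion von der Beschleunigung ist die Geschwindigkeit. Mit v(0) = 13 erhalten wir v(t) = 13. Das Integral von der Geschwindigkeit, mit x(0) = -7, ergibt die Position: x(t) = 13·t - 7. Mit x(t) = 13·t - 7 und Einsetzen von t = 1, finden wir x = 6.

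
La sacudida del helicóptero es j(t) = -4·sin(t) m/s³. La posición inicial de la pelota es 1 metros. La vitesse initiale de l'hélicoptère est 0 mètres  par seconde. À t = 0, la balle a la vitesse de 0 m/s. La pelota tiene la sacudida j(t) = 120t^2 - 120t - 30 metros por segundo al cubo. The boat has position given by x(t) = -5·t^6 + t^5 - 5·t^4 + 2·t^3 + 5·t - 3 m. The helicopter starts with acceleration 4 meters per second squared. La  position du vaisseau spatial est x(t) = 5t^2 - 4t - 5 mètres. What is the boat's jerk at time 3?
Starting from position x(t) = -5·t^6 + t^5 - 5·t^4 + 2·t^3 + 5·t - 3, we take 3 derivatives. Differentiating position, we get velocity: v(t) = -30·t^5 + 5·t^4 - 20·t^3 + 6·t^2 + 5. The derivative of velocity gives acceleration: a(t) = -150·t^4 + 20·t^3 - 60·t^2 + 12·t. Differentiating acceleration, we get jerk: j(t) = -600·t^3 + 60·t^2 - 120·t + 12. We have jerk j(t) = -600·t^3 + 60·t^2 - 120·t + 12. Substituting t = 3: j(3) = -16008.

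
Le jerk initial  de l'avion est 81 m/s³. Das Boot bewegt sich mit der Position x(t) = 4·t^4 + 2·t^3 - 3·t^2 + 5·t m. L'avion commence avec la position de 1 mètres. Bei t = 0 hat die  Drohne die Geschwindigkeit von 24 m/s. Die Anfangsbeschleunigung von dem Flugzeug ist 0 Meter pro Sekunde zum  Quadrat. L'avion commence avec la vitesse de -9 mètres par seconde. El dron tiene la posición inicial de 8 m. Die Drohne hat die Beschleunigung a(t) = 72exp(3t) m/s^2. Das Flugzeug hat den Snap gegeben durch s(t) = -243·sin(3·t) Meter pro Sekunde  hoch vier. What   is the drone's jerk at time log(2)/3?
To solve this, we need to take 1 derivative of our acceleration equation a(t) = 72·exp(3·t). Differentiating acceleration, we get jerk: j(t) = 216·exp(3·t). From the given jerk equation j(t) = 216·exp(3·t), we substitute t = log(2)/3 to get j = 432.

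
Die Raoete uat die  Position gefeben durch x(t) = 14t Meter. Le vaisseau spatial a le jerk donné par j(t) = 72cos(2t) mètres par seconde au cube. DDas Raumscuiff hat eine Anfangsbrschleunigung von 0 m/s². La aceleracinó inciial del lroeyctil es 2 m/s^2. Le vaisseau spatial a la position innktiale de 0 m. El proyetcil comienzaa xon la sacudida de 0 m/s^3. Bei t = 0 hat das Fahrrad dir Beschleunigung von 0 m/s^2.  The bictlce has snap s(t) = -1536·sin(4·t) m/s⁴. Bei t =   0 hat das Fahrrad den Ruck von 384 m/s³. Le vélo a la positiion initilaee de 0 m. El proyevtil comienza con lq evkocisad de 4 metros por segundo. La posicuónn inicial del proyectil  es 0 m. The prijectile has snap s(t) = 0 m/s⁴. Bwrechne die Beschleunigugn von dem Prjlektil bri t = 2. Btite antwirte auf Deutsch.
Um dies zu lösen, müssen wir 2 Integrale unserer Gleichung für den Snap s(t) = 0 finden. Mit ∫s(t)dt und Anwendung von j(0) = 0, finden wir j(t) = 0. Die Stammfunktion von dem Ruck ist die Beschleunigung. Mit a(0) = 2 erhalten wir a(t) = 2. Mit a(t) = 2 und Einsetzen von t = 2, finden wir a = 2.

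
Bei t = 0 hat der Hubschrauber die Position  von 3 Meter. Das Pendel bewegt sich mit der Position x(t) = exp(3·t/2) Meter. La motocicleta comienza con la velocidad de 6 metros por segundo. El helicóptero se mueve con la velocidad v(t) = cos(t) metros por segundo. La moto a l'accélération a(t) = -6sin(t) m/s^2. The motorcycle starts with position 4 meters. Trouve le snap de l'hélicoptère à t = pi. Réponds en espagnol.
Debemos derivar nuestra ecuación de la velocidad v(t) = cos(t) 3 veces. Derivando la velocidad, obtenemos la aceleración: a(t) = -sin(t). Derivando la aceleración, obtenemos la sacudida: j(t) = -cos(t). La derivada de la sacudida da el snap: s(t) = sin(t). De la ecuación del snap s(t) = sin(t), sustituimos t = pi para obtener s = 0.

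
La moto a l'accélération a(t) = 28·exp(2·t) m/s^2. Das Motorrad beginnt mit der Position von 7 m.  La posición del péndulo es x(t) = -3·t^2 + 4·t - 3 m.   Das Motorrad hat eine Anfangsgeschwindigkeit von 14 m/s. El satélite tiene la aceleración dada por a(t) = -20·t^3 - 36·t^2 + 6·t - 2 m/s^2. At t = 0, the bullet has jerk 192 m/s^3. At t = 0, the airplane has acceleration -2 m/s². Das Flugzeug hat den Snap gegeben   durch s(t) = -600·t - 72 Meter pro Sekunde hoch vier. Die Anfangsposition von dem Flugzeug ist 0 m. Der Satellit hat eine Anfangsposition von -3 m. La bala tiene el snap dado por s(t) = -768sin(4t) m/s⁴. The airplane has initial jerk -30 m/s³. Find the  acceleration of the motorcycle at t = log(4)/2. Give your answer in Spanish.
Usando a(t) = 28·exp(2·t) y sustituyendo t = log(4)/2, encontramos a = 112.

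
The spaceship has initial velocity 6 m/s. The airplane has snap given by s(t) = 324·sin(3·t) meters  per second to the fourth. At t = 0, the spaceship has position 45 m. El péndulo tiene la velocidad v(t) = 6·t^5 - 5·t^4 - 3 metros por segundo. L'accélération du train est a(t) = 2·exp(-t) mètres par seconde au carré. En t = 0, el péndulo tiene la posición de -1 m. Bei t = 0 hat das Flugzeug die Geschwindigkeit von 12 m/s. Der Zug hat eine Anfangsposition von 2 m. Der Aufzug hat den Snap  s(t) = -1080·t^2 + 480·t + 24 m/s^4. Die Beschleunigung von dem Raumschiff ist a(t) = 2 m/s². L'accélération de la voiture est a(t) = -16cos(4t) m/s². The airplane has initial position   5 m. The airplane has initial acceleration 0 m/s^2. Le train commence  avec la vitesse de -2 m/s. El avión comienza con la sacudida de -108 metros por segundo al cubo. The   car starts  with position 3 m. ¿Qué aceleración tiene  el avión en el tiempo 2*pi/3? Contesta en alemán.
Wir müssen das Integral unserer Gleichung für den Snap s(t) = 324·sin(3·t) 2-mal finden. Durch Integration von dem Snap und Verwendung der Anfangsbedingung j(0) = -108, erhalten wir j(t) = -108·cos(3·t). Mit ∫j(t)dt und Anwendung von a(0) = 0, finden wir a(t) = -36·sin(3·t). Aus der Gleichung für die Beschleunigung a(t) = -36·sin(3·t), setzen wir t = 2*pi/3 ein und erhalten a = 0.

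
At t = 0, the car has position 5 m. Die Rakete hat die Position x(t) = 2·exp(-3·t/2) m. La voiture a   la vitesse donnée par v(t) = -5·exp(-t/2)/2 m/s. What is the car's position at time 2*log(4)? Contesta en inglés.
We must find the integral of our velocity equation v(t) = -5·exp(-t/2)/2 1 time. Integrating velocity and using the initial condition x(0) = 5, we get x(t) = 5·exp(-t/2). From the given position equation x(t) = 5·exp(-t/2), we substitute t = 2*log(4) to get x = 5/4.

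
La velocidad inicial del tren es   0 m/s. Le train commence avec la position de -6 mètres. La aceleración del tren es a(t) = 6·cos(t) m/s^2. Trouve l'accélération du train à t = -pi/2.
Nous avons l'accélération a(t) = 6·cos(t). En substituant t = -pi/2: a(-pi/2) = 0.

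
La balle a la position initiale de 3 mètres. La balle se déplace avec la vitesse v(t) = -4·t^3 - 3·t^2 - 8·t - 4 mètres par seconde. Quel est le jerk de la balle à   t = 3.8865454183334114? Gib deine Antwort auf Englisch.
Starting from velocity v(t) = -4·t^3 - 3·t^2 - 8·t - 4, we take 2 derivatives. The derivative of velocity gives acceleration: a(t) = -12·t^2 - 6·t - 8. Differentiating acceleration, we get jerk: j(t) = -24·t - 6. Using j(t) = -24·t - 6 and substituting t = 3.8865454183334114, we find j = -99.2770900400019.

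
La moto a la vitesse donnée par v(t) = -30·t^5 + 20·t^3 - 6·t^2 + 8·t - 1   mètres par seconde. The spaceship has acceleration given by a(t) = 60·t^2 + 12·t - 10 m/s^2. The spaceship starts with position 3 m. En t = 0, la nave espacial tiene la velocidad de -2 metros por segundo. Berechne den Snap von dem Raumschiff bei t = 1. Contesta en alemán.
Um dies zu lösen, müssen wir 2 Ableitungen unserer Gleichung für die Beschleunigung a(t) = 60·t^2 + 12·t - 10 nehmen. Die Ableitung von der Beschleunigung ergibt den Ruck: j(t) = 120·t + 12. Die Ableitung von dem Ruck ergibt den Snap: s(t) = 120. Aus der Gleichung für den Snap s(t) = 120, setzen wir t = 1 ein und erhalten s = 120.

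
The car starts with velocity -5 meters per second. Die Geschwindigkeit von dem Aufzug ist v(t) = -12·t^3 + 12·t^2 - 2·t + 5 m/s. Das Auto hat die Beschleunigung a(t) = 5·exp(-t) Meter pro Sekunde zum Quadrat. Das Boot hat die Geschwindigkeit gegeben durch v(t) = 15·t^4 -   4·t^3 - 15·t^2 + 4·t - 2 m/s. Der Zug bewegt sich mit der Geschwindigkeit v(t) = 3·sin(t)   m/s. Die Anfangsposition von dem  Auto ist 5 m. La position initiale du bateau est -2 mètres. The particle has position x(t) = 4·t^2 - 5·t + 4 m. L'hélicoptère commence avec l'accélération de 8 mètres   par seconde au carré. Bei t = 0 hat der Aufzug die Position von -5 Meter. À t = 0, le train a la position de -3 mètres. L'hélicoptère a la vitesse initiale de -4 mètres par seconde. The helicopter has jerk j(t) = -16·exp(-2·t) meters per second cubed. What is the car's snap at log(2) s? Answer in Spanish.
Para resolver esto, necesitamos tomar 2 derivadas de nuestra ecuación de la aceleración a(t) = 5·exp(-t). Derivando la aceleración, obtenemos la sacudida: j(t) = -5·exp(-t). Derivando la sacudida, obtenemos el snap: s(t) = 5·exp(-t). Usando s(t) = 5·exp(-t) y sustituyendo t = log(2), encontramos s = 5/2.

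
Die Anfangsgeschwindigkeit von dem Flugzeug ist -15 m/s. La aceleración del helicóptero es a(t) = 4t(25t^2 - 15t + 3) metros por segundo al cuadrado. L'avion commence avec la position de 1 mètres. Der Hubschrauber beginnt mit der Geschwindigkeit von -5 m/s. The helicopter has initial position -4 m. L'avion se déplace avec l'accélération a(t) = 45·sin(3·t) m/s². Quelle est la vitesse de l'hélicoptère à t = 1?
Pour résoudre ceci, nous devons prendre 1 primitive de notre équation de l'accélération a(t) = 4·t·(25·t^2 - 15·t + 3). En prenant ∫a(t)dt et en appliquant v(0) = -5, nous trouvons v(t) = 25·t^4 - 20·t^3 + 6·t^2 - 5. De l'équation de la vitesse v(t) = 25·t^4 - 20·t^3 + 6·t^2 - 5, nous substituons t = 1 pour obtenir v = 6.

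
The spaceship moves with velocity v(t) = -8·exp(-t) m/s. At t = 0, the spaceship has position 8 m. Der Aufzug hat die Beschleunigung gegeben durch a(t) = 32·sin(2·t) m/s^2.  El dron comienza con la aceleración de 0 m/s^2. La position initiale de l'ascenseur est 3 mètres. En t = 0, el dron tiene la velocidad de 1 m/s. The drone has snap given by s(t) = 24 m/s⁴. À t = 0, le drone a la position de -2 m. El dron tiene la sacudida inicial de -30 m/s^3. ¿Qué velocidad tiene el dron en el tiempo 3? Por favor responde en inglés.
To find the answer, we compute 3 integrals of s(t) = 24. Integrating snap and using the initial condition j(0) = -30, we get j(t) = 24·t - 30. The integral of jerk is acceleration. Using a(0) = 0, we get a(t) = 6·t·(2·t - 5). Finding the integral of a(t) and using v(0) = 1: v(t) = 4·t^3 - 15·t^2 + 1. From the given velocity equation v(t) = 4·t^3 - 15·t^2 + 1, we substitute t = 3 to get v = -26.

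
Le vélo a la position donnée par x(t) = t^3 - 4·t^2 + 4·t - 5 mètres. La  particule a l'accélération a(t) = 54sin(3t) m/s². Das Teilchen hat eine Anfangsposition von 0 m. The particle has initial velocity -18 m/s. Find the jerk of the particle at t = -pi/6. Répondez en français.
Pour résoudre ceci, nous devons prendre 1 dérivée de notre équation de l'accélération a(t) = 54·sin(3·t). La dérivée de l'accélération donne le jerk: j(t) = 162·cos(3·t). En utilisant j(t) = 162·cos(3·t) et en substituant t = -pi/6, nous trouvons j = 0.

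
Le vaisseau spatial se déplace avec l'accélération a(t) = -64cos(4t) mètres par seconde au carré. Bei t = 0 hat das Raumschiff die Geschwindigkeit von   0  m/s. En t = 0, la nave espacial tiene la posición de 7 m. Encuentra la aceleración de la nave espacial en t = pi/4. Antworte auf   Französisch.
Nous avons l'accélération a(t) = -64·cos(4·t). En substituant t = pi/4: a(pi/4) = 64.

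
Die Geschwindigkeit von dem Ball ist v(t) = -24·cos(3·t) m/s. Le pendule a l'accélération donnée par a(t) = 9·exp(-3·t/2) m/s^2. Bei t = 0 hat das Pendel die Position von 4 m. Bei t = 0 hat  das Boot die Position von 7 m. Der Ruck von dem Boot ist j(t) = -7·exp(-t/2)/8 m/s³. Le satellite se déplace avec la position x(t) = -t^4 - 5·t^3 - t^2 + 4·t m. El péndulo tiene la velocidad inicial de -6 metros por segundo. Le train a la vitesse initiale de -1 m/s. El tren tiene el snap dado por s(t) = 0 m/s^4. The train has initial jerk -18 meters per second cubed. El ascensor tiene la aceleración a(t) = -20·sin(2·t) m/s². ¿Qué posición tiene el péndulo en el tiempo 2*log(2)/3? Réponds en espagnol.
Necesitamos integrar nuestra ecuación de la aceleración a(t) = 9·exp(-3·t/2) 2 veces. Integrando la aceleración y usando la condición inicial v(0) = -6, obtenemos v(t) = -6·exp(-3·t/2). La antiderivada de la velocidad es la posición. Usando x(0) = 4, obtenemos x(t) = 4·exp(-3·t/2). Tenemos la posición x(t) = 4·exp(-3·t/2). Sustituyendo t = 2*log(2)/3: x(2*log(2)/3) = 2.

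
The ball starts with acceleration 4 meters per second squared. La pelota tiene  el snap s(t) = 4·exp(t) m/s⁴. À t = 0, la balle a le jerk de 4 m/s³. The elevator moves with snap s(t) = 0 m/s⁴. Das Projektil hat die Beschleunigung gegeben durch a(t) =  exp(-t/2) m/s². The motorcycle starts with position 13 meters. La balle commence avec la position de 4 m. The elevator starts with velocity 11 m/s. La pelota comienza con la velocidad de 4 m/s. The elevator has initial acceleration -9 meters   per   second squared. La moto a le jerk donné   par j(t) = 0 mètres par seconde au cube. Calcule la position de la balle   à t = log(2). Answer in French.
Nous devons intégrer notre équation du snap s(t) = 4·exp(t) 4 fois. L'intégrale du snap est le jerk. En utilisant j(0) = 4, nous obtenons j(t) = 4·exp(t). L'intégrale du jerk, avec a(0) = 4, donne l'accélération: a(t) = 4·exp(t). En prenant ∫a(t)dt et en appliquant v(0) = 4, nous trouvons v(t) = 4·exp(t). En prenant ∫v(t)dt et en appliquant x(0) = 4, nous trouvons x(t) = 4·exp(t). En utilisant x(t) = 4·exp(t) et en substituant t = log(2), nous trouvons x = 8.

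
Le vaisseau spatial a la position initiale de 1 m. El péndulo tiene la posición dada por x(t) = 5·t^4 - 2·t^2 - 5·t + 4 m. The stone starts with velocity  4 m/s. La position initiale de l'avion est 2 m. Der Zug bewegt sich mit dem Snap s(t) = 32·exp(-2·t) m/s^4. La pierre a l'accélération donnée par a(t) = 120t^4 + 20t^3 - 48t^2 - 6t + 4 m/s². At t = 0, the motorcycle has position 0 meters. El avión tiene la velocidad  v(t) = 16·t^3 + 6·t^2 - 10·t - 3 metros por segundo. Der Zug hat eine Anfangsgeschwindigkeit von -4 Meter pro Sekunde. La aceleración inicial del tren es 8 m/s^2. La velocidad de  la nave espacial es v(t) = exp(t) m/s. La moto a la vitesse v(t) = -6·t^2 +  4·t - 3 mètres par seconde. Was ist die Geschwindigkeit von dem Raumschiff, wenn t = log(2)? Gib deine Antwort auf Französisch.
En utilisant v(t) = exp(t) et en substituant t = log(2), nous trouvons v = 2.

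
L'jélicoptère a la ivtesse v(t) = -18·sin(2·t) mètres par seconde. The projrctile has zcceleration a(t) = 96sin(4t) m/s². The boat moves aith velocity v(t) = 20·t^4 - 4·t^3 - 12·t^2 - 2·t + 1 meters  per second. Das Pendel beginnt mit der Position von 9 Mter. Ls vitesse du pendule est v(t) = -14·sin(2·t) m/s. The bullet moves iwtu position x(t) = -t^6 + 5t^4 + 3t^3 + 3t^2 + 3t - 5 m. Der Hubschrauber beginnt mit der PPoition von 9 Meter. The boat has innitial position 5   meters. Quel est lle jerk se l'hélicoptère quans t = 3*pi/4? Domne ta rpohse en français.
Pour résoudre ceci, nous devons prendre 2 dérivées de notre équation de la vitesse v(t) = -18·sin(2·t). En dérivant la vitesse, nous obtenons l'accélération: a(t) = -36·cos(2·t). En prenant d/dt de a(t), nous trouvons j(t) = 72·sin(2·t). De l'équation du jerk j(t) = 72·sin(2·t), nous substituons t = 3*pi/4 pour obtenir j = -72.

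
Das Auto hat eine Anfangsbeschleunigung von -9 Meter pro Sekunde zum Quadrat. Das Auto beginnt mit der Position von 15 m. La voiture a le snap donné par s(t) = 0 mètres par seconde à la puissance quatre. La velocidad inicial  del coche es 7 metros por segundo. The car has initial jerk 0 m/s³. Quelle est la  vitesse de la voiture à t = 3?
En partant du snap s(t) = 0, nous prenons 3 intégrales. La primitive du snap, avec j(0) = 0, donne le jerk: j(t) = 0. En prenant ∫j(t)dt et en appliquant a(0) = -9, nous trouvons a(t) = -9. L'intégrale de l'accélération, avec v(0) = 7, donne la vitesse: v(t) = 7 - 9·t. Nous avons la vitesse v(t) = 7 - 9·t. En substituant t = 3: v(3) = -20.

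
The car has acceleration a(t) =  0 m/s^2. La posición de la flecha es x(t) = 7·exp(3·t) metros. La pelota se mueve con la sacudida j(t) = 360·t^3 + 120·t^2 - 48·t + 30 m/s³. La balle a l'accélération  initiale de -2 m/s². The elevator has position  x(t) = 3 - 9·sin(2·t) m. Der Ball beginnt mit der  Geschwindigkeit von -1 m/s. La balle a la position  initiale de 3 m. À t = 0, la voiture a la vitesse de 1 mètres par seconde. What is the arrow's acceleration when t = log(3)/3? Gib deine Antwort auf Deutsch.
Wir müssen unsere Gleichung für die Position x(t) = 7·exp(3·t) 2-mal ableiten. Die Ableitung von der Position ergibt die Geschwindigkeit: v(t) = 21·exp(3·t). Durch Ableiten von der Geschwindigkeit erhalten wir die Beschleunigung: a(t) = 63·exp(3·t). Wir haben die Beschleunigung a(t) = 63·exp(3·t). Durch Einsetzen von t = log(3)/3: a(log(3)/3) = 189.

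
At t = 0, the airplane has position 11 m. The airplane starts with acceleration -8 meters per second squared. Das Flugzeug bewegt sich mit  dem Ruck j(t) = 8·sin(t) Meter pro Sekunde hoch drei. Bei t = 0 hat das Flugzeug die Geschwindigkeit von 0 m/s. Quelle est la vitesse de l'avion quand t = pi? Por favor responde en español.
Debemos encontrar la antiderivada de nuestra ecuación de la sacudida j(t) = 8·sin(t) 2 veces. La integral de la sacudida es la aceleración. Usando a(0) = -8, obtenemos a(t) = -8·cos(t). Integrando la aceleración y usando la condición inicial v(0) = 0, obtenemos v(t) = -8·sin(t). De la ecuación de la velocidad v(t) = -8·sin(t), sustituimos t = pi para obtener v = 0.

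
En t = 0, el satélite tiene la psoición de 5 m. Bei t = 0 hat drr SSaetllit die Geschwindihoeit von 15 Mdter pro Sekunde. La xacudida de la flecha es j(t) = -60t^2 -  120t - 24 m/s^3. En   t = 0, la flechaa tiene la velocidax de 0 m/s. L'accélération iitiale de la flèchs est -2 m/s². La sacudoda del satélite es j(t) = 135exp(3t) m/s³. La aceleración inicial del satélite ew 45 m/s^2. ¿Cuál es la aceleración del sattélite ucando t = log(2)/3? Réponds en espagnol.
Partiendo de la sacudida j(t) = 135·exp(3·t), tomamos 1 antiderivada. La integral de la sacudida, con a(0) = 45, da la aceleración: a(t) = 45·exp(3·t). Usando a(t) = 45·exp(3·t) y sustituyendo t = log(2)/3, encontramos a = 90.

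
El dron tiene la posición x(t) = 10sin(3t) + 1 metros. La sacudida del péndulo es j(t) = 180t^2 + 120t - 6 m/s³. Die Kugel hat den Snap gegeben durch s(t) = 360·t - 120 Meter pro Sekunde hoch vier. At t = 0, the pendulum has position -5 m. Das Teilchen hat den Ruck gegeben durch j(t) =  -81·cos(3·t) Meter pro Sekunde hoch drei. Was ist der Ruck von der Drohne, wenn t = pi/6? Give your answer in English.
We must differentiate our position equation x(t) = 10·sin(3·t) + 1 3 times. Differentiating position, we get velocity: v(t) = 30·cos(3·t). Taking d/dt of v(t), we find a(t) = -90·sin(3·t). Differentiating acceleration, we get jerk: j(t) = -270·cos(3·t). From the given jerk equation j(t) = -270·cos(3·t), we substitute t = pi/6 to get j = 0.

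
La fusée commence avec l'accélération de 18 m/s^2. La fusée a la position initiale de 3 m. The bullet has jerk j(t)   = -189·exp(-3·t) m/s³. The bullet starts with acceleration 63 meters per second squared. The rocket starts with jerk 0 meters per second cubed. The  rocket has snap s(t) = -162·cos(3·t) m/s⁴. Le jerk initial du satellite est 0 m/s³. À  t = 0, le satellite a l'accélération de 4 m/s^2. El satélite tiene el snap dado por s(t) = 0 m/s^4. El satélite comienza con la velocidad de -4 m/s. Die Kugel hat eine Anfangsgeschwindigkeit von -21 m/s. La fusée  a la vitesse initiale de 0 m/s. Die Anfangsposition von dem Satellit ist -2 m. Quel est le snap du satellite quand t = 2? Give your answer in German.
Wir haben den Snap s(t) = 0. Durch Einsetzen von t = 2: s(2) = 0.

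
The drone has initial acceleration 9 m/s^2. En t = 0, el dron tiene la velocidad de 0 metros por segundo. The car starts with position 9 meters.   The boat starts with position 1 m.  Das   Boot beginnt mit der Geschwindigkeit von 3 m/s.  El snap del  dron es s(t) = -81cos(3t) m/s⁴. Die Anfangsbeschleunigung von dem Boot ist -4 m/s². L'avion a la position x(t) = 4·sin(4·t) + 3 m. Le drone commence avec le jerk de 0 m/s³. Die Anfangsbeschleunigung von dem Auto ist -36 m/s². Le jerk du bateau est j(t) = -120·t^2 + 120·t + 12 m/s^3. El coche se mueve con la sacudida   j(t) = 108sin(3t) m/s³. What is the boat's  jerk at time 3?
Using j(t) = -120·t^2 + 120·t + 12 and substituting t = 3, we find j = -708.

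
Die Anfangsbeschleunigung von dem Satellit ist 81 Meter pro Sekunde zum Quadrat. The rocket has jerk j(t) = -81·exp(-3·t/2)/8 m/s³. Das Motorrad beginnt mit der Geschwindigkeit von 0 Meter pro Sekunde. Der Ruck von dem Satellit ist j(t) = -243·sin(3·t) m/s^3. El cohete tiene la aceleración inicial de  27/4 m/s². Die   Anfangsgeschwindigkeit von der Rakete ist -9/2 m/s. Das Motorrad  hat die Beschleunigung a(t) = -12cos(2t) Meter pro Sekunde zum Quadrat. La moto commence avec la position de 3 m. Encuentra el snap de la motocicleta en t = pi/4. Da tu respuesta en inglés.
Starting from acceleration a(t) = -12·cos(2·t), we take 2 derivatives. Differentiating acceleration, we get jerk: j(t) = 24·sin(2·t). Taking d/dt of j(t), we find s(t) = 48·cos(2·t). We have snap s(t) = 48·cos(2·t). Substituting t = pi/4: s(pi/4) = 0.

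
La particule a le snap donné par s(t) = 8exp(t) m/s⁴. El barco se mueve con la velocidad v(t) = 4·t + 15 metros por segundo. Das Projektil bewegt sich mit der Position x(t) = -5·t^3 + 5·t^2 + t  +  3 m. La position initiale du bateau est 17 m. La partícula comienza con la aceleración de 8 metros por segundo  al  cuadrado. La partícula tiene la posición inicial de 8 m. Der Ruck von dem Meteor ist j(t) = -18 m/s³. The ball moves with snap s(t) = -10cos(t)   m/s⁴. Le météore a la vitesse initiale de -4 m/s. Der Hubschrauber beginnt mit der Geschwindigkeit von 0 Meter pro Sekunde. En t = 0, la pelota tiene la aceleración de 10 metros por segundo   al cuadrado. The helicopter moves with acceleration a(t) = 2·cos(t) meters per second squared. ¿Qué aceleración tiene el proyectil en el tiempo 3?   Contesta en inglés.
To solve this, we need to take 2 derivatives of our position equation x(t) = -5·t^3 + 5·t^2 + t + 3. Differentiating position, we get velocity: v(t) = -15·t^2 + 10·t + 1. Differentiating velocity, we get acceleration: a(t) = 10 - 30·t. From the given acceleration equation a(t) = 10 - 30·t, we substitute t = 3 to get a = -80.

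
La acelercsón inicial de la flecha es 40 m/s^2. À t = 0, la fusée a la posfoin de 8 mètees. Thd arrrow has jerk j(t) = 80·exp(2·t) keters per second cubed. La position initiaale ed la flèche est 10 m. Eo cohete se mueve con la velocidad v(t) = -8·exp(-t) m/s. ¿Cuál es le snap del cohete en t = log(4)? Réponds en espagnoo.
Partiendo de la velocidad v(t) = -8·exp(-t), tomamos 3 derivadas. La derivada de la velocidad da la aceleración: a(t) = 8·exp(-t). Derivando la aceleración, obtenemos la sacudida: j(t) = -8·exp(-t). Derivando la sacudida, obtenemos el snap: s(t) = 8·exp(-t). Usando s(t) = 8·exp(-t) y sustituyendo t = log(4), encontramos s = 2.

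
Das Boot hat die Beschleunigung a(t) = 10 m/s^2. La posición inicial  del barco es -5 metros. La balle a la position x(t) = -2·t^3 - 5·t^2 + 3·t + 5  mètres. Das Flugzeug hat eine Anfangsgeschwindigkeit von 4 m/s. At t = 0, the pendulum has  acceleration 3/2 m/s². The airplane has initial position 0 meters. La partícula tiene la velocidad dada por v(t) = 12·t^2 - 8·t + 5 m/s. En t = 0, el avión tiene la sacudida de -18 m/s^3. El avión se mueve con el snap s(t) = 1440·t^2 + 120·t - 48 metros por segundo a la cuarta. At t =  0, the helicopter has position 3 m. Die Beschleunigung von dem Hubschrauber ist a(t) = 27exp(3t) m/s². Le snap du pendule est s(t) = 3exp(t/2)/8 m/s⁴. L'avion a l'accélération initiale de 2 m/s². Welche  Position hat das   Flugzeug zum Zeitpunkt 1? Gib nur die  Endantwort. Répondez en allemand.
Die Antwort ist 5.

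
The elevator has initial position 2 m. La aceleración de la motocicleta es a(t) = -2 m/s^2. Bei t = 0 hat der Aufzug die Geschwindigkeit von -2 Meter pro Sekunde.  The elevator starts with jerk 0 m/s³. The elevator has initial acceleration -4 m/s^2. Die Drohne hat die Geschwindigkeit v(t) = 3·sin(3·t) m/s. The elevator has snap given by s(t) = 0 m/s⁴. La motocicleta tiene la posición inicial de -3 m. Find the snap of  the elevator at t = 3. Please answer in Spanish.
De la ecuación del snap s(t) = 0, sustituimos t = 3 para obtener s = 0.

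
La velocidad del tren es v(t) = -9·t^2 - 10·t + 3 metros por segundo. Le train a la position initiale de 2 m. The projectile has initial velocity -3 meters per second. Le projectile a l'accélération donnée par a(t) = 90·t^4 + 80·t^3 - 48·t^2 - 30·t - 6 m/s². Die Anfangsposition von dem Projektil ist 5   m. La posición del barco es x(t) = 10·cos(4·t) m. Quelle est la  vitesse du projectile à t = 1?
En partant de l'accélération a(t) = 90·t^4 + 80·t^3 - 48·t^2 - 30·t - 6, nous prenons 1 primitive. En intégrant l'accélération et en utilisant la condition initiale v(0) = -3, nous obtenons v(t) = 18·t^5 + 20·t^4 - 16·t^3 - 15·t^2 - 6·t - 3. De l'équation de la vitesse v(t) = 18·t^5 + 20·t^4 - 16·t^3 - 15·t^2 - 6·t - 3, nous substituons t = 1 pour obtenir v = -2.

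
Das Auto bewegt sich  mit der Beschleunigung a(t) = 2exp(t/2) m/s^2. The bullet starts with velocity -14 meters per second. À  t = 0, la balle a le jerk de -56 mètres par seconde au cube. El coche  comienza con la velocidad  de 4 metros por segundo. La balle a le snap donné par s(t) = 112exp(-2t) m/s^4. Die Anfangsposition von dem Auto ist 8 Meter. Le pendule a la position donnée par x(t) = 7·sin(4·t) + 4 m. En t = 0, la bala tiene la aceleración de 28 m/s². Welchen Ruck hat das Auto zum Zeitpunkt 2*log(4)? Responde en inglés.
To solve this, we need to take 1 derivative of our acceleration equation a(t) = 2·exp(t/2). Differentiating acceleration, we get jerk: j(t) = exp(t/2). We have jerk j(t) = exp(t/2). Substituting t = 2*log(4): j(2*log(4)) = 4.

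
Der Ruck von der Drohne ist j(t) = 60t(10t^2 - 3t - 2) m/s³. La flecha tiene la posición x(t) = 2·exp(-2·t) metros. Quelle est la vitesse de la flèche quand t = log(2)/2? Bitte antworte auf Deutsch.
Wir müssen unsere Gleichung für die Position x(t) = 2·exp(-2·t) 1-mal ableiten. Durch Ableiten von der Position erhalten wir die Geschwindigkeit: v(t) = -4·exp(-2·t). Wir haben die Geschwindigkeit v(t) = -4·exp(-2·t). Durch Einsetzen von t = log(2)/2: v(log(2)/2) = -2.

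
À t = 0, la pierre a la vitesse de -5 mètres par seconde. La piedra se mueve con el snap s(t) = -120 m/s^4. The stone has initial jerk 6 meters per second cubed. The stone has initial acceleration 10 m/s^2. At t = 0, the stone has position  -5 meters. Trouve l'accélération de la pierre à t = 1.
Nous devons trouver la primitive de notre équation du snap s(t) = -120 2 fois. En intégrant le snap et en utilisant la condition initiale j(0) = 6, nous obtenons j(t) = 6 - 120·t. En prenant ∫j(t)dt et en appliquant a(0) = 10, nous trouvons a(t) = -60·t^2 + 6·t + 10. En utilisant a(t) = -60·t^2 + 6·t + 10 et en substituant t = 1, nous trouvons a = -44.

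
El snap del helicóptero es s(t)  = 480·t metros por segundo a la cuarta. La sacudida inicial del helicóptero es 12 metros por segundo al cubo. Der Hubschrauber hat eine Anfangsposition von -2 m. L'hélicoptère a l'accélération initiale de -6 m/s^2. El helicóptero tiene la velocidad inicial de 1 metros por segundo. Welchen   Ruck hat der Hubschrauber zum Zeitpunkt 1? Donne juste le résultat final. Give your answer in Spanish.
La respuesta es 252.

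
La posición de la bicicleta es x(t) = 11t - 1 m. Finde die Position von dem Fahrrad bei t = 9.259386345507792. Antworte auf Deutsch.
Aus der Gleichung für die Position x(t) = 11·t - 1, setzen wir t = 9.259386345507792 ein und erhalten x = 100.853249800586.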